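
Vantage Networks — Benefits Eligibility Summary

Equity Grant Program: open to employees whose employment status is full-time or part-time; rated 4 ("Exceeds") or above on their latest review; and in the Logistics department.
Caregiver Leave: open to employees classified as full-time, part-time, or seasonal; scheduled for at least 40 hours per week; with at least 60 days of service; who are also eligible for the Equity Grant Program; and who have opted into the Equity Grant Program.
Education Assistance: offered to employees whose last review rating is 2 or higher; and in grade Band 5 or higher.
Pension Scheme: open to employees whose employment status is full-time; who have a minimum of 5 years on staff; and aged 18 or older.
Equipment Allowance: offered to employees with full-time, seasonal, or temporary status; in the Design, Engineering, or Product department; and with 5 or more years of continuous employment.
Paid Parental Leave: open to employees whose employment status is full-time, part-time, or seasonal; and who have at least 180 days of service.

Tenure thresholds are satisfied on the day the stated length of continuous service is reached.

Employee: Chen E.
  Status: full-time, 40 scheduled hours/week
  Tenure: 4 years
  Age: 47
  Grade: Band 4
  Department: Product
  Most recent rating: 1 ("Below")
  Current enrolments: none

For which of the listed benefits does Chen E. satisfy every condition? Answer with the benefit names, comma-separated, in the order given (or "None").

Equity Grant Program — status full-time ✓; rating 1 < 4 ✗ → not eligible.
Caregiver Leave — status full-time ✓; 40 hrs/wk ≥ 40 ✓; service 4 years ≥ 60 days ✓; not eligible for Equity Grant Program ✗ → not eligible.
Education Assistance — rating 1 < 2 ✗ → not eligible.
Pension Scheme — status full-time ✓; service 4 years < 5 years ✗ → not eligible.
Equipment Allowance — status full-time ✓; dept Product ✓; service 4 years < 5 years ✗ → not eligible.
Paid Parental Leave — status full-time ✓; service 4 years ≥ 180 days ✓ → eligible.

Paid Parental Leave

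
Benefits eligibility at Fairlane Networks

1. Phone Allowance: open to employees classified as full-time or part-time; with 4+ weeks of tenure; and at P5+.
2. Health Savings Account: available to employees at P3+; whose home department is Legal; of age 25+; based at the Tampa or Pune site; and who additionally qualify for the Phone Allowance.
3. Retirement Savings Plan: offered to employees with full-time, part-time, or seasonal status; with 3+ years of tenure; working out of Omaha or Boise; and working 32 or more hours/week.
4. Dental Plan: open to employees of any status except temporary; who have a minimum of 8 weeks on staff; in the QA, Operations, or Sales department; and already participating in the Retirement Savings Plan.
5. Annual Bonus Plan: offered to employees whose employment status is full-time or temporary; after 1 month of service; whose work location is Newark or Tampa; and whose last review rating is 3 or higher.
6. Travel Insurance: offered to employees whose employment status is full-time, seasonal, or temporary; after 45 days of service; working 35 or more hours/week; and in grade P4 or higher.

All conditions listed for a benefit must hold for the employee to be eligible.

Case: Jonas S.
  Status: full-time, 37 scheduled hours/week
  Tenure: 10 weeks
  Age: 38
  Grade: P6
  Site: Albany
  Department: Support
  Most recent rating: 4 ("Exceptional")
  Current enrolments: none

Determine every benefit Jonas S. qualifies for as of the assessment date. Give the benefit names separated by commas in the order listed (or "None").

Phone Allowance, Travel Insurance

Phone Allowance — status full-time ✓; service 10 weeks ≥ 4 weeks ✓; grade P6 ≥ P5 ✓ → eligible.
Health Savings Account — grade P6 ≥ P3 ✓; dept Support ✗ → not eligible.
Retirement Savings Plan — status full-time ✓; service 10 weeks < 3 years (≈1095 days) ✗ → not eligible.
Dental Plan — status full-time ✓ (not excluded); service 10 weeks ≥ 8 weeks ✓; dept Support ✗ → not eligible.
Annual Bonus Plan — status full-time ✓; service 10 weeks ≥ 1 month (≈30 days) ✓; site Albany ✗ (not Newark or Tampa) → not eligible.
Travel Insurance — status full-time ✓; service 10 weeks ≥ 45 days ✓; 37 hrs/wk ≥ 35 ✓; grade P6 ≥ P4 ✓ → eligible.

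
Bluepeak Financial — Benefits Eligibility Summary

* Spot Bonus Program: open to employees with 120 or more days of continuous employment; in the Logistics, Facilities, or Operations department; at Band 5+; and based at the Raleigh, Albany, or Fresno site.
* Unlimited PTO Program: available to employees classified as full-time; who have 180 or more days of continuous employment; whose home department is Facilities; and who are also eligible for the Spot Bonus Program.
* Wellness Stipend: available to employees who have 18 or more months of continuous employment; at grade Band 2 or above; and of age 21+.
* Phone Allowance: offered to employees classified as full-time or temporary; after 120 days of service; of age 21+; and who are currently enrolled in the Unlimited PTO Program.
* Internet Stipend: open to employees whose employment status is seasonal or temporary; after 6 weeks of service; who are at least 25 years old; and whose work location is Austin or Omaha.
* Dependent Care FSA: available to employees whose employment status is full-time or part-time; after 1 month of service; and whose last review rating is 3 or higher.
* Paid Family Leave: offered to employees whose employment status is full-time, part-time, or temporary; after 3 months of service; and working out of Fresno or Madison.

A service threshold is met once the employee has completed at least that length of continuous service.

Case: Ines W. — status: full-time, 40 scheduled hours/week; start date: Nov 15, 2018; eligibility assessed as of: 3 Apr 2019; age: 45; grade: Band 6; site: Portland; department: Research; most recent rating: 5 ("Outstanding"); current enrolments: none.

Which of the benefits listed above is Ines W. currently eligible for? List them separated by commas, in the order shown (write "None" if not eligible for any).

Service from Nov 15, 2018 to 3 Apr 2019: 139 days.
Spot Bonus Program — service 139 days ≥ 120 days ✓; dept Research ✗ → not eligible.
Unlimited PTO Program — status full-time ✓; service 139 days < 180 days ✗ → not eligible.
Wellness Stipend — service 139 days < 18 months (≈540 days) ✗ → not eligible.
Phone Allowance — status full-time ✓; service 139 days ≥ 120 days ✓; age 45 ≥ 21 ✓; not enrolled in Unlimited PTO Program ✗ → not eligible.
Internet Stipend — status full-time ✗ (requires seasonal or temporary) → not eligible.
Dependent Care FSA — status full-time ✓; service 139 days ≥ 1 month (≈30 days) ✓; rating 5 ≥ 3 ✓ → eligible.
Paid Family Leave — status full-time ✓; service 139 days ≥ 3 months (≈90 days) ✓; site Portland ✗ (not Fresno or Madison) → not eligible.

Dependent Care FSA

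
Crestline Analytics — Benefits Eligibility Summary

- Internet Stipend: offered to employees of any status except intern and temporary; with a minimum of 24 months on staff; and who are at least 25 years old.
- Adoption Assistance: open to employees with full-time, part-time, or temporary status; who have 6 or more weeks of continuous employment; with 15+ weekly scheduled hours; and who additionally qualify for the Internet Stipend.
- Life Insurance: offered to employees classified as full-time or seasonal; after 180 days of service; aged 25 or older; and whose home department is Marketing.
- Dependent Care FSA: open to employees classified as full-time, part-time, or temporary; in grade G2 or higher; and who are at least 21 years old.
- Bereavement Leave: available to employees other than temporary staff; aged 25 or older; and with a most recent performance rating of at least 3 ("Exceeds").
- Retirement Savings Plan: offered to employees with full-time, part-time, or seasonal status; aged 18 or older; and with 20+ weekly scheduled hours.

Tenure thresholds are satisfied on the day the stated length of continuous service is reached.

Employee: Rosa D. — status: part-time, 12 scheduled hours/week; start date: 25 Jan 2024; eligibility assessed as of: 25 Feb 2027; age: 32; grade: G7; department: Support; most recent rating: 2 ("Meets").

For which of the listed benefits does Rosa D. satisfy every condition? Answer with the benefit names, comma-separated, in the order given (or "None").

Service from 25 Jan 2024 to 25 Feb 2027: 1127 days.
Internet Stipend — status part-time ✓ (not excluded); service 1127 days ≥ 24 months (≈720 days) ✓; age 32 ≥ 25 ✓ → eligible.
Adoption Assistance — status part-time ✓; service 1127 days ≥ 6 weeks (≈42 days) ✓; 12 hrs/wk < 15 ✗ → not eligible.
Life Insurance — status part-time ✗ (requires full-time or seasonal) → not eligible.
Dependent Care FSA — status part-time ✓; grade G7 ≥ G2 ✓; age 32 ≥ 21 ✓ → eligible.
Bereavement Leave — status part-time ✓ (not excluded); age 32 ≥ 25 ✓; rating 2 < 3 ✗ → not eligible.
Retirement Savings Plan — status part-time ✓; age 32 ≥ 18 ✓; 12 hrs/wk < 20 ✗ → not eligible.

Internet Stipend, Dependent Care FSA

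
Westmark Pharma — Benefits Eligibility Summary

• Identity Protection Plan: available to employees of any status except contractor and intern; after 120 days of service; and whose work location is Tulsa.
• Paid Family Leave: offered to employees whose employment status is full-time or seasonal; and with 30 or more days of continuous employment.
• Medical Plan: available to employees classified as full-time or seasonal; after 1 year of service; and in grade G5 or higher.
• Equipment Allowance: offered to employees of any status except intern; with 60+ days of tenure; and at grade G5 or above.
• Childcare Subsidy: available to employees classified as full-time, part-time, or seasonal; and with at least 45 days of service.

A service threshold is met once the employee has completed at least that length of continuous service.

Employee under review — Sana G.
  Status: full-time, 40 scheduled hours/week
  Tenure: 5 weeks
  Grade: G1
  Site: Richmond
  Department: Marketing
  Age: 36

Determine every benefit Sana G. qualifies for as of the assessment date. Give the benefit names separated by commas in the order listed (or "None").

Paid Family Leave

Identity Protection Plan — status full-time ✓ (not excluded); service 5 weeks < 120 days ✗ → not eligible.
Paid Family Leave — status full-time ✓; service 5 weeks ≥ 30 days ✓ → eligible.
Medical Plan — status full-time ✓; service 5 weeks < 1 year (≈365 days) ✗ → not eligible.
Equipment Allowance — status full-time ✓ (not excluded); service 5 weeks < 60 days ✗ → not eligible.
Childcare Subsidy — status full-time ✓; service 5 weeks < 45 days ✗ → not eligible.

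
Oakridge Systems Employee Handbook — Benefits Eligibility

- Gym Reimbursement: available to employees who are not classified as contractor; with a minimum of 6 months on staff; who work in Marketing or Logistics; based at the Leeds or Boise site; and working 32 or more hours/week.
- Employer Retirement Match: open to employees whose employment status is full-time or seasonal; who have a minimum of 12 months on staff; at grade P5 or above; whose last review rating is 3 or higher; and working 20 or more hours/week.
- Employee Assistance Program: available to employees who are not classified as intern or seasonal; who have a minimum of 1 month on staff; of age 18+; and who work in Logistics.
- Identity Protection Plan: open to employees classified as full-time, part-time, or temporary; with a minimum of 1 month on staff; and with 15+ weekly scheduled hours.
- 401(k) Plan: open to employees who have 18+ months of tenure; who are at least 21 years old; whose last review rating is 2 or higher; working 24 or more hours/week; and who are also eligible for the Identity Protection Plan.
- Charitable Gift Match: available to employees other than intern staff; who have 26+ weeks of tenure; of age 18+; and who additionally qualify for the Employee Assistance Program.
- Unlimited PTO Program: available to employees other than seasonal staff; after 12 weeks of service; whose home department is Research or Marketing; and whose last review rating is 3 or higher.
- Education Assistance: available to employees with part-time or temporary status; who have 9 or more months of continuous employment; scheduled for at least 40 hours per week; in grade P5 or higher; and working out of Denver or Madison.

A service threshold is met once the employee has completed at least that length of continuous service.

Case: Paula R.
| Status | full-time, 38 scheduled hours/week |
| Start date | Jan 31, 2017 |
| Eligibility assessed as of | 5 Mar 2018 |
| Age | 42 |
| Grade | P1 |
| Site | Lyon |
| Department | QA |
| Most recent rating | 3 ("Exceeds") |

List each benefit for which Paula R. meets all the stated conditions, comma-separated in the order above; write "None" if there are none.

Identity Protection Plan

Service from Jan 31, 2017 to 5 Mar 2018: 398 days.
Gym Reimbursement — status full-time ✓ (not excluded); service 398 days ≥ 6 months (≈180 days) ✓; dept QA ✗ → not eligible.
Employer Retirement Match — status full-time ✓; service 398 days ≥ 12 months (≈360 days) ✓; grade P1 < P5 ✗ → not eligible.
Employee Assistance Program — status full-time ✓ (not excluded); service 398 days ≥ 1 month (≈30 days) ✓; age 42 ≥ 18 ✓; dept QA ✗ → not eligible.
Identity Protection Plan — status full-time ✓; service 398 days ≥ 1 month (≈30 days) ✓; 38 hrs/wk ≥ 15 ✓ → eligible.
401(k) Plan — service 398 days < 18 months (≈540 days) ✗ → not eligible.
Charitable Gift Match — status full-time ✓ (not excluded); service 398 days ≥ 26 weeks (≈182 days) ✓; age 42 ≥ 18 ✓; not eligible for Employee Assistance Program ✗ → not eligible.
Unlimited PTO Program — status full-time ✓ (not excluded); service 398 days ≥ 12 weeks (≈84 days) ✓; dept QA ✗ → not eligible.
Education Assistance — status full-time ✗ (requires part-time or temporary) → not eligible.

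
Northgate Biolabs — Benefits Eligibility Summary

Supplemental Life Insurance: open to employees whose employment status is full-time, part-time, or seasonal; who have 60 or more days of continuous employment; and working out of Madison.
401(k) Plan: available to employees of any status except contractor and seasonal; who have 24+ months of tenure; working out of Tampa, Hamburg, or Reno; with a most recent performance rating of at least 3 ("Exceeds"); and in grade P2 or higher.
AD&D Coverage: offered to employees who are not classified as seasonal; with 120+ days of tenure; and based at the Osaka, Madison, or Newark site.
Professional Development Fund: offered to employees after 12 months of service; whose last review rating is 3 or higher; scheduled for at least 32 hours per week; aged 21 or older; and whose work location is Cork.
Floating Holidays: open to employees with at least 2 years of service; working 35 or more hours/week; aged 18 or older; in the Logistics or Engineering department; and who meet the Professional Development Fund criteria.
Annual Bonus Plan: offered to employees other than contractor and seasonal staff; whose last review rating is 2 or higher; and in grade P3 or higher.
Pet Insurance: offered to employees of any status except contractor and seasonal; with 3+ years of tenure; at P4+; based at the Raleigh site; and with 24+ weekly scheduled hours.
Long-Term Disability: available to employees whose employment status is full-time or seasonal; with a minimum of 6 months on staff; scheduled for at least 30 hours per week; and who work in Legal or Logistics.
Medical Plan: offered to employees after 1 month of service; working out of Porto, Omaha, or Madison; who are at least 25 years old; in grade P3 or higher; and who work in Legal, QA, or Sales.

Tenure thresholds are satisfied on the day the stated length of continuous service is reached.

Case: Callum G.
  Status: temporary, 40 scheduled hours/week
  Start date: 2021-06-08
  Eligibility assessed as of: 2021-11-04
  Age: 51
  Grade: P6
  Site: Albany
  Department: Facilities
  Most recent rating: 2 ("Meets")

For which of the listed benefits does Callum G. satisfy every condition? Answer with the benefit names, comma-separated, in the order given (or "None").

Annual Bonus Plan

Service from 2021-06-08 to 2021-11-04: 149 days.
Supplemental Life Insurance — status temporary ✗ (requires full-time, part-time, or seasonal) → not eligible.
401(k) Plan — status temporary ✓ (not excluded); service 149 days < 24 months (≈720 days) ✗ → not eligible.
AD&D Coverage — status temporary ✓ (not excluded); service 149 days ≥ 120 days ✓; site Albany ✗ (not Osaka, Madison, or Newark) → not eligible.
Professional Development Fund — service 149 days < 12 months (≈360 days) ✗ → not eligible.
Floating Holidays — service 149 days < 2 years (≈730 days) ✗ → not eligible.
Annual Bonus Plan — status temporary ✓ (not excluded); rating 2 ≥ 2 ✓; grade P6 ≥ P3 ✓ → eligible.
Pet Insurance — status temporary ✓ (not excluded); service 149 days < 3 years (≈1095 days) ✗ → not eligible.
Long-Term Disability — status temporary ✗ (requires full-time or seasonal) → not eligible.
Medical Plan — service 149 days ≥ 1 month (≈30 days) ✓; site Albany ✗ (not Porto, Omaha, or Madison) → not eligible.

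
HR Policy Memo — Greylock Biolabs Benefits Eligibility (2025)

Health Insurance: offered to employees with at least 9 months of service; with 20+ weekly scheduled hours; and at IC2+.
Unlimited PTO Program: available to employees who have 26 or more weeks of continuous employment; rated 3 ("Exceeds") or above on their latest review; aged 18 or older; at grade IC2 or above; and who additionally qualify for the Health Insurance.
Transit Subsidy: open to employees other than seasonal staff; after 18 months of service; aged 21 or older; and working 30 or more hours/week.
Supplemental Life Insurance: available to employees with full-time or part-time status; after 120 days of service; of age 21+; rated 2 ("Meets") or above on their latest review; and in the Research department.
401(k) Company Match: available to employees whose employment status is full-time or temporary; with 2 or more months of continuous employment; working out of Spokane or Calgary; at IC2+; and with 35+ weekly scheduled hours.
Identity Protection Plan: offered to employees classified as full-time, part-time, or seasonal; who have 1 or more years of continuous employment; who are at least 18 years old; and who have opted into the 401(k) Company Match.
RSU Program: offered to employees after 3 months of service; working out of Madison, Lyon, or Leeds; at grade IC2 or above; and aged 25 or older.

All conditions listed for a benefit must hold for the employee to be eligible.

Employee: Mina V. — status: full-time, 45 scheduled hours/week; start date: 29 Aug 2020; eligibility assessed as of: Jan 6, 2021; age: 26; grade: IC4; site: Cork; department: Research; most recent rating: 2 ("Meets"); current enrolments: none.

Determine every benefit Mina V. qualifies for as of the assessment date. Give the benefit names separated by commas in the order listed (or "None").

Supplemental Life Insurance

Service from 29 Aug 2020 to Jan 6, 2021: 130 days.
Health Insurance — service 130 days < 9 months (≈270 days) ✗ → not eligible.
Unlimited PTO Program — service 130 days < 26 weeks (≈182 days) ✗ → not eligible.
Transit Subsidy — status full-time ✓ (not excluded); service 130 days < 18 months (≈540 days) ✗ → not eligible.
Supplemental Life Insurance — status full-time ✓; service 130 days ≥ 120 days ✓; age 26 ≥ 21 ✓; rating 2 ≥ 2 ✓; dept Research ✓ → eligible.
401(k) Company Match — status full-time ✓; service 130 days ≥ 2 months (≈60 days) ✓; site Cork ✗ (not Spokane or Calgary) → not eligible.
Identity Protection Plan — status full-time ✓; service 130 days < 1 year (≈365 days) ✗ → not eligible.
RSU Program — service 130 days ≥ 3 months (≈90 days) ✓; site Cork ✗ (not Madison, Lyon, or Leeds) → not eligible.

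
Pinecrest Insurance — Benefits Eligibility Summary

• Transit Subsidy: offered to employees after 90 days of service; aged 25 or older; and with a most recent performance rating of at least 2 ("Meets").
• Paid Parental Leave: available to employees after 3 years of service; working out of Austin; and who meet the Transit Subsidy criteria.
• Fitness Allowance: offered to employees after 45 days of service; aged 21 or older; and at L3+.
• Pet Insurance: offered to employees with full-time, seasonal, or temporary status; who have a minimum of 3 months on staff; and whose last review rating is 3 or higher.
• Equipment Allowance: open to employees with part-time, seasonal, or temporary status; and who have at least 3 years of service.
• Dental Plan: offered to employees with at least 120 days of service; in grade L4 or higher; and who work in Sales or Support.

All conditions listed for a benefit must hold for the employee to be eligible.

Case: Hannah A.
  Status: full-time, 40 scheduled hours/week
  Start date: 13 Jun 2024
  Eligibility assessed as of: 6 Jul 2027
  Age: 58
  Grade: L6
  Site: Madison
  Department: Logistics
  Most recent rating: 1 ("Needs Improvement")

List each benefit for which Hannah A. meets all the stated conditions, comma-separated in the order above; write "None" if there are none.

Service from 13 Jun 2024 to 6 Jul 2027: 1118 days.
Transit Subsidy — service 1118 days ≥ 90 days ✓; age 58 ≥ 25 ✓; rating 1 < 2 ✗ → not eligible.
Paid Parental Leave — service 1118 days ≥ 3 years (≈1095 days) ✓; site Madison ✗ (not Austin) → not eligible.
Fitness Allowance — service 1118 days ≥ 45 days ✓; age 58 ≥ 21 ✓; grade L6 ≥ L3 ✓ → eligible.
Pet Insurance — status full-time ✓; service 1118 days ≥ 3 months (≈90 days) ✓; rating 1 < 3 ✗ → not eligible.
Equipment Allowance — status full-time ✗ (requires part-time, seasonal, or temporary) → not eligible.
Dental Plan — service 1118 days ≥ 120 days ✓; grade L6 ≥ L4 ✓; dept Logistics ✗ → not eligible.

Fitness Allowance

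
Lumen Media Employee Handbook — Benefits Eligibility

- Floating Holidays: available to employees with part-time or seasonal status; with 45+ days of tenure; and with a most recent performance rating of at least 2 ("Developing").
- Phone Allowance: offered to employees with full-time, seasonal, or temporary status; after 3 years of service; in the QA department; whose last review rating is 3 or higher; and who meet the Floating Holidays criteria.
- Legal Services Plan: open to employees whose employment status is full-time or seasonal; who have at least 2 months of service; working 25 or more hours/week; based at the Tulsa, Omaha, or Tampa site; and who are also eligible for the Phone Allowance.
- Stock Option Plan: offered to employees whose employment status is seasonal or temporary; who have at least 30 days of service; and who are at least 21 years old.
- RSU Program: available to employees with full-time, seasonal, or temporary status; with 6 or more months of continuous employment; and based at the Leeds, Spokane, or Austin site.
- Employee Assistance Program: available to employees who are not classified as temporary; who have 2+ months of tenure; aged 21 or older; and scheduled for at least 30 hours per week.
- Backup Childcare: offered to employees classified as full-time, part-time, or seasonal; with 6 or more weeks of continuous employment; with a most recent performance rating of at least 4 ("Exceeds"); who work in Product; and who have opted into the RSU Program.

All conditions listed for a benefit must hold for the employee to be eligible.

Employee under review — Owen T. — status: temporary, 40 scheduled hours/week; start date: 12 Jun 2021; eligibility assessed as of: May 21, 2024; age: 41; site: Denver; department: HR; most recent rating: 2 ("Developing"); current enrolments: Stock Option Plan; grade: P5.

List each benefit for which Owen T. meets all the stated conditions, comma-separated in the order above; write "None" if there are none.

Service from 12 Jun 2021 to May 21, 2024: 1074 days.
Floating Holidays — status temporary ✗ (requires part-time or seasonal) → not eligible.
Phone Allowance — status temporary ✓; service 1074 days < 3 years (≈1095 days) ✗ → not eligible.
Legal Services Plan — status temporary ✗ (requires full-time or seasonal) → not eligible.
Stock Option Plan — status temporary ✓; service 1074 days ≥ 30 days ✓; age 41 ≥ 21 ✓ → eligible.
RSU Program — status temporary ✓; service 1074 days ≥ 6 months (≈180 days) ✓; site Denver ✗ (not Leeds, Spokane, or Austin) → not eligible.
Employee Assistance Program — status temporary ✗ (excluded) → not eligible.
Backup Childcare — status temporary ✗ (requires full-time, part-time, or seasonal) → not eligible.

Stock Option Plan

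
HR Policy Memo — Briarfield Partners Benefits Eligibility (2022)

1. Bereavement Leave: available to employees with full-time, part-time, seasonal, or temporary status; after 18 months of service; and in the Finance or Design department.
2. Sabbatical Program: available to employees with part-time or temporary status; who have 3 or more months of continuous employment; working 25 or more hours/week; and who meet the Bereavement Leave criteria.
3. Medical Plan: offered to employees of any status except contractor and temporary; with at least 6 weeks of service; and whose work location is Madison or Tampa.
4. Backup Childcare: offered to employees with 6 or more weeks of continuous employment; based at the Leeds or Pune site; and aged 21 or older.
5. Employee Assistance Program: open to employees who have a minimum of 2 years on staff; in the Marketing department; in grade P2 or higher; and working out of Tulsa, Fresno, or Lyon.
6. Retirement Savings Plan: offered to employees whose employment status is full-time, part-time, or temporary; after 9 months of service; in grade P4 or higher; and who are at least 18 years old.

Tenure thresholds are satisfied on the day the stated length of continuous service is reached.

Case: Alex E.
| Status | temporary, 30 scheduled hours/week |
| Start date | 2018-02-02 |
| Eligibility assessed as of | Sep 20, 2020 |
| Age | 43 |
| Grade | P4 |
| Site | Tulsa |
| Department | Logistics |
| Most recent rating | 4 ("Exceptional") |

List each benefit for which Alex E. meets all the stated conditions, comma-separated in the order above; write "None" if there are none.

Service from 2018-02-02 to Sep 20, 2020: 961 days.
Bereavement Leave — status temporary ✓; service 961 days ≥ 18 months (≈540 days) ✓; dept Logistics ✗ → not eligible.
Sabbatical Program — status temporary ✓; service 961 days ≥ 3 months (≈90 days) ✓; 30 hrs/wk ≥ 25 ✓; not eligible for Bereavement Leave ✗ → not eligible.
Medical Plan — status temporary ✗ (excluded) → not eligible.
Backup Childcare — service 961 days ≥ 6 weeks (≈42 days) ✓; site Tulsa ✗ (not Leeds or Pune) → not eligible.
Employee Assistance Program — service 961 days ≥ 2 years (≈730 days) ✓; dept Logistics ✗ → not eligible.
Retirement Savings Plan — status temporary ✓; service 961 days ≥ 9 months (≈270 days) ✓; grade P4 ≥ P4 ✓; age 43 ≥ 18 ✓ → eligible.

Retirement Savings Plan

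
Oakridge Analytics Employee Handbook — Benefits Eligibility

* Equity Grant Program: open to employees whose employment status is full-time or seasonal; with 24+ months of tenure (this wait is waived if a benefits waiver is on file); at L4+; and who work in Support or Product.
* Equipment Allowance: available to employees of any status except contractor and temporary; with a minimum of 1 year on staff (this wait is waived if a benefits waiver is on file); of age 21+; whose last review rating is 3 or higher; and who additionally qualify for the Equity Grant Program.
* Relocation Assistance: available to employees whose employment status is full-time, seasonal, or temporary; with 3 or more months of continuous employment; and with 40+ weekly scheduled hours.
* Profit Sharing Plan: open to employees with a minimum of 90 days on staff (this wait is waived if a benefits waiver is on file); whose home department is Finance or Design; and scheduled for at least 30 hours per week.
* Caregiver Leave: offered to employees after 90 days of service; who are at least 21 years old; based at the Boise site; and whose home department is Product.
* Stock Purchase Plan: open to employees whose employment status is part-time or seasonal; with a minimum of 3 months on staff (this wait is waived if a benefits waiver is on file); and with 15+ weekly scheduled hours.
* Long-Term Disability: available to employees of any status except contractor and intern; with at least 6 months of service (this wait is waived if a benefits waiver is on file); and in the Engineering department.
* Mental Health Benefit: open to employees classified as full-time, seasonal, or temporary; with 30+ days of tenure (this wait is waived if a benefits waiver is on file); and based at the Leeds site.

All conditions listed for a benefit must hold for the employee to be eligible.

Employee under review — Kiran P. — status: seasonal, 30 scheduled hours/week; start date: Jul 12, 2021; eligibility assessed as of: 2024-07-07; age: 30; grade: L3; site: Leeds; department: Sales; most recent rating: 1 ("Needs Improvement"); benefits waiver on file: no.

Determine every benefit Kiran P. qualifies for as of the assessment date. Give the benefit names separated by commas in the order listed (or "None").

Service from Jul 12, 2021 to 2024-07-07: 1091 days.
Equity Grant Program — status seasonal ✓; no waiver, service 1091 days ≥ 24 months (≈720 days) ✓; grade L3 < L4 ✗ → not eligible.
Equipment Allowance — status seasonal ✓ (not excluded); no waiver, service 1091 days ≥ 1 year (≈365 days) ✓; age 30 ≥ 21 ✓; rating 1 < 3 ✗ → not eligible.
Relocation Assistance — status seasonal ✓; service 1091 days ≥ 3 months (≈90 days) ✓; 30 hrs/wk < 40 ✗ → not eligible.
Profit Sharing Plan — no waiver, service 1091 days ≥ 90 days ✓; dept Sales ✗ → not eligible.
Caregiver Leave — service 1091 days ≥ 90 days ✓; age 30 ≥ 21 ✓; site Leeds ✗ (not Boise) → not eligible.
Stock Purchase Plan — status seasonal ✓; no waiver, service 1091 days ≥ 3 months (≈90 days) ✓; 30 hrs/wk ≥ 15 ✓ → eligible.
Long-Term Disability — status seasonal ✓ (not excluded); no waiver, service 1091 days ≥ 6 months (≈180 days) ✓; dept Sales ✗ → not eligible.
Mental Health Benefit — status seasonal ✓; no waiver, service 1091 days ≥ 30 days ✓; site Leeds ✓ → eligible.

Stock Purchase Plan, Mental Health Benefit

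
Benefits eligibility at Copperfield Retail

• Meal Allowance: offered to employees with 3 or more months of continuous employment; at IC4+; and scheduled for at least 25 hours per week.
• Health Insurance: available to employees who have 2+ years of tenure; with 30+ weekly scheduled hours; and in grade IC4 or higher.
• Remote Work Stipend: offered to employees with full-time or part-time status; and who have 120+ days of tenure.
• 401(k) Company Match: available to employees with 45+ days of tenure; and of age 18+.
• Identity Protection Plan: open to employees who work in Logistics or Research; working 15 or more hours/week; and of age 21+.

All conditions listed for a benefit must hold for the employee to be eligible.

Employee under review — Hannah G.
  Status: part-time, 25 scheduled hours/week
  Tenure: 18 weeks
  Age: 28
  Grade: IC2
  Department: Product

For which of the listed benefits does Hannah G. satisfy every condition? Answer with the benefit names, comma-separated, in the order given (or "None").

Remote Work Stipend, 401(k) Company Match

Meal Allowance — service 18 weeks ≥ 3 months (≈90 days) ✓; grade IC2 < IC4 ✗ → not eligible.
Health Insurance — service 18 weeks < 2 years (≈730 days) ✗ → not eligible.
Remote Work Stipend — status part-time ✓; service 18 weeks ≥ 120 days ✓ → eligible.
401(k) Company Match — service 18 weeks ≥ 45 days ✓; age 28 ≥ 18 ✓ → eligible.
Identity Protection Plan — dept Product ✗ → not eligible.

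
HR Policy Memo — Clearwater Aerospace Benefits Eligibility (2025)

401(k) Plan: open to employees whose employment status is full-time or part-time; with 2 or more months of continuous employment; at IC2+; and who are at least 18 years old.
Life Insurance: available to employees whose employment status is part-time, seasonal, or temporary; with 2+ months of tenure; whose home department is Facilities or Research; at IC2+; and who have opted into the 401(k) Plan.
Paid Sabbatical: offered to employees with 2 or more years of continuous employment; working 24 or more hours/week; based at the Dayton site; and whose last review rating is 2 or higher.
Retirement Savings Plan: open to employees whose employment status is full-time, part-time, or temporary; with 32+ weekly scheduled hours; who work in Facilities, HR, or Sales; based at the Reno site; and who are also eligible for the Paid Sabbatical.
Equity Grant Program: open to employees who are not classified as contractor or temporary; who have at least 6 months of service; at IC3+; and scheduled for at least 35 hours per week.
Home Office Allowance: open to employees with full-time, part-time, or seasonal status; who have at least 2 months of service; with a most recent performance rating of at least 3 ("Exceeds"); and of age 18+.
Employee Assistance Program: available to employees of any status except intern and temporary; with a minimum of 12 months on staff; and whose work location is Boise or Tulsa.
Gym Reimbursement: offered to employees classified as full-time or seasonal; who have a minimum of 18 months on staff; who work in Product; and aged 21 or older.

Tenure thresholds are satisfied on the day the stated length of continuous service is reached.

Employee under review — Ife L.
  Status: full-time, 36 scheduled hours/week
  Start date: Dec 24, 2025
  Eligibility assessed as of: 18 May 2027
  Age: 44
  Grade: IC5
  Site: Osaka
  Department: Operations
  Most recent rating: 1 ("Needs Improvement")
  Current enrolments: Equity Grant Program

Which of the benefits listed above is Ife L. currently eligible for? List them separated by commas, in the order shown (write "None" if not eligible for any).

401(k) Plan, Equity Grant Program

Service from Dec 24, 2025 to 18 May 2027: 510 days.
401(k) Plan — status full-time ✓; service 510 days ≥ 2 months (≈60 days) ✓; grade IC5 ≥ IC2 ✓; age 44 ≥ 18 ✓ → eligible.
Life Insurance — status full-time ✗ (requires part-time, seasonal, or temporary) → not eligible.
Paid Sabbatical — service 510 days < 2 years (≈730 days) ✗ → not eligible.
Retirement Savings Plan — status full-time ✓; 36 hrs/wk ≥ 32 ✓; dept Operations ✗ → not eligible.
Equity Grant Program — status full-time ✓ (not excluded); service 510 days ≥ 6 months (≈180 days) ✓; grade IC5 ≥ IC3 ✓; 36 hrs/wk ≥ 35 ✓ → eligible.
Home Office Allowance — status full-time ✓; service 510 days ≥ 2 months (≈60 days) ✓; rating 1 < 3 ✗ → not eligible.
Employee Assistance Program — status full-time ✓ (not excluded); service 510 days ≥ 12 months (≈360 days) ✓; site Osaka ✗ (not Boise or Tulsa) → not eligible.
Gym Reimbursement — status full-time ✓; service 510 days < 18 months (≈540 days) ✗ → not eligible.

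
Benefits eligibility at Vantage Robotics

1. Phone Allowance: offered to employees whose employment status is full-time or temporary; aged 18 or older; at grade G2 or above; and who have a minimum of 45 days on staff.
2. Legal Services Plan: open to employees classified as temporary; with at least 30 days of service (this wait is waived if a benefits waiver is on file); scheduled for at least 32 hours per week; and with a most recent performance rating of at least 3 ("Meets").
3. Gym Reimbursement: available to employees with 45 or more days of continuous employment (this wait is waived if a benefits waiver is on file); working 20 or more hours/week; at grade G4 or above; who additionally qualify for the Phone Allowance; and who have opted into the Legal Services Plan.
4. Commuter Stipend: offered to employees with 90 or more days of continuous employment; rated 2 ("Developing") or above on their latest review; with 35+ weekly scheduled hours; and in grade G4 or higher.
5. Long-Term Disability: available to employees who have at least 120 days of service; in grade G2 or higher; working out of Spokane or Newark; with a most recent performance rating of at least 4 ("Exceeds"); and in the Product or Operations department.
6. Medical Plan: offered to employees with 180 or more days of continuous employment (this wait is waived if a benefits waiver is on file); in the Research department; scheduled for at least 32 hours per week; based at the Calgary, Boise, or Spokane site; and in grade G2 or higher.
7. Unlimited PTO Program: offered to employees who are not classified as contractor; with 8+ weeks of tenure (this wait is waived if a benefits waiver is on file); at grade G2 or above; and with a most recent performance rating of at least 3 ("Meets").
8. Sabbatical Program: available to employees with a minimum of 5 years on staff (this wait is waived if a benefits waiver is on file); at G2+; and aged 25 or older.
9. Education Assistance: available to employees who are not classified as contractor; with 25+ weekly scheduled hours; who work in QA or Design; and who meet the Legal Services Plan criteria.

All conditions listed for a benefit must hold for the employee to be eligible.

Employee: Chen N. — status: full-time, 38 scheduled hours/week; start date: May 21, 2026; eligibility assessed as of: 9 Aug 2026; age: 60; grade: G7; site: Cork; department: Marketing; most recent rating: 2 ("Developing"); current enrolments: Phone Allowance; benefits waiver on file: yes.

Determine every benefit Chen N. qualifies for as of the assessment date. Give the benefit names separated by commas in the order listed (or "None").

Service from May 21, 2026 to 9 Aug 2026: 80 days.
Phone Allowance — status full-time ✓; age 60 ≥ 18 ✓; grade G7 ≥ G2 ✓; service 80 days ≥ 45 days ✓ → eligible.
Legal Services Plan — status full-time ✗ (requires temporary) → not eligible.
Gym Reimbursement — benefits waiver on file ✓; 38 hrs/wk ≥ 20 ✓; grade G7 ≥ G4 ✓; eligible for Phone Allowance ✓; not enrolled in Legal Services Plan ✗ → not eligible.
Commuter Stipend — service 80 days < 90 days ✗ → not eligible.
Long-Term Disability — service 80 days < 120 days ✗ → not eligible.
Medical Plan — benefits waiver on file ✓; dept Marketing ✗ → not eligible.
Unlimited PTO Program — status full-time ✓ (not excluded); benefits waiver on file ✓; grade G7 ≥ G2 ✓; rating 2 < 3 ✗ → not eligible.
Sabbatical Program — benefits waiver on file ✓; grade G7 ≥ G2 ✓; age 60 ≥ 25 ✓ → eligible.
Education Assistance — status full-time ✓ (not excluded); 38 hrs/wk ≥ 25 ✓; dept Marketing ✗ → not eligible.

Phone Allowance, Sabbatical Program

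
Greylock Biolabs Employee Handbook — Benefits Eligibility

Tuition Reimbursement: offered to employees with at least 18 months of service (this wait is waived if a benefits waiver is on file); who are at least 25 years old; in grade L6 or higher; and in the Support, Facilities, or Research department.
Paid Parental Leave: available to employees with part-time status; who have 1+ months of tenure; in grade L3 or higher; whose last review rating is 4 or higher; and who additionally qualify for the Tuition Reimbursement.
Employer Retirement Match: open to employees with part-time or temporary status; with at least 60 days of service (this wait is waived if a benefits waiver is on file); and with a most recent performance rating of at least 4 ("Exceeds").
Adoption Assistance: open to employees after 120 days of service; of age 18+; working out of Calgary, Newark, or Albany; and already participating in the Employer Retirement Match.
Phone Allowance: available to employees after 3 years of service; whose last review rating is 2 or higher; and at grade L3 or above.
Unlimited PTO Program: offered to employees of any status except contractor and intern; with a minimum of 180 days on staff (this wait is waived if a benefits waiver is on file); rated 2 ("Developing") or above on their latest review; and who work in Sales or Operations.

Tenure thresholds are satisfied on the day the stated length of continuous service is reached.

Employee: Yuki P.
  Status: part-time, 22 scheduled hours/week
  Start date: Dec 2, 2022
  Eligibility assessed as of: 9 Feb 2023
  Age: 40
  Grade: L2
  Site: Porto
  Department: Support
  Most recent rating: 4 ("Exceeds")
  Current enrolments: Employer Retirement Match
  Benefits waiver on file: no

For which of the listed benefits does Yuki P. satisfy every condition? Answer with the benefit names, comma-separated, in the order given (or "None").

Service from Dec 2, 2022 to 9 Feb 2023: 69 days.
Tuition Reimbursement — no waiver, service 69 days < 18 months (≈540 days) ✗ → not eligible.
Paid Parental Leave — status part-time ✓; service 69 days ≥ 1 month (≈30 days) ✓; grade L2 < L3 ✗ → not eligible.
Employer Retirement Match — status part-time ✓; no waiver, service 69 days ≥ 60 days ✓; rating 4 ≥ 4 ✓ → eligible.
Adoption Assistance — service 69 days < 120 days ✗ → not eligible.
Phone Allowance — service 69 days < 3 years (≈1095 days) ✗ → not eligible.
Unlimited PTO Program — status part-time ✓ (not excluded); no waiver, service 69 days < 180 days ✗ → not eligible.

Employer Retirement Match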